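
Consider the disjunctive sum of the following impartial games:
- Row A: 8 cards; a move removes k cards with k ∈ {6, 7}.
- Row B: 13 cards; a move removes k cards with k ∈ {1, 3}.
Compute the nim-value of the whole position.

For row A, compute g(0), g(1), … with moves {6, 7}:
g(0) = mex{} = 0
g(1) = mex{} = 0
g(2) = mex{} = 0
g(3) = mex{} = 0
g(4) = mex{} = 0
g(5) = mex{} = 0
g(6) = mex{0} = 1
g(7) = mex{0} = 1
g(8) = mex{0} = 1
So g(8) = 1.
Build the Grundy sequence for row B with g(k) = mex{g(k−s) : s ∈ {1, 3}, s ≤ k}:
k:     0  1  2  3  4  5  6  7  8  9 10 11 12 13
g(k):  0  1  0  1  0  1  0  1  0  1  0  1  0  1
So g(13) = 1.
By the Sprague-Grundy theorem, the Grundy value of a sum of independent games is the XOR of the component values.
Combined value = 1 ⊕ 1 = 0.

0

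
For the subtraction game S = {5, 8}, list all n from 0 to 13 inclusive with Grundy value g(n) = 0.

0, 1, 2, 3, 4, 13

Compute g(0), g(1), … for moves {5, 8}:
g(0) = mex{} = 0
g(1) = mex{} = 0
g(2) = mex{} = 0
g(3) = mex{} = 0
g(4) = mex{} = 0
g(5) = mex{0} = 1
g(6) = mex{0} = 1
g(7) = mex{0} = 1
g(8) = mex{0} = 1
g(9) = mex{0} = 1
g(10) = mex{0,1} = 2
g(11) = mex{0,1} = 2
g(12) = mex{0,1} = 2
g(13) = mex{1} = 0
The P-positions (g = 0) in 0..13 are 0, 1, 2, 3, 4, 13.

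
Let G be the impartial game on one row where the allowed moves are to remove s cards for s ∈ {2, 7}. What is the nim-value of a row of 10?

Build the Grundy sequence with g(k) = mex{g(k−s) : s ∈ {2, 7}, s ≤ k}:
k:     0  1  2  3  4  5  6  7  8  9 10
g(k):  0  0  1  1  0  0  1  1  2  0  0
So g(10) = 0.

0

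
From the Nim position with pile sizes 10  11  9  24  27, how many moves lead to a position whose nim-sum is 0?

5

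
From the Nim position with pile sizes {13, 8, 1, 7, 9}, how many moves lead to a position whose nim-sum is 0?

Nim-sum: 13 ^ 8 ^ 1 ^ 7 ^ 9 = 10.
The overall nim-sum is X = 10. A pile of size p has a winning move iff p XOR X < p (reduce it to p XOR X).
  13: 13 XOR 10 = 7 < 13 — winning move (to 7).
  8: 8 XOR 10 = 2 < 8 — winning move (to 2).
  1: 1 XOR 10 = 11 ≥ 1 — no move.
  7: 7 XOR 10 = 13 ≥ 7 — no move.
  9: 9 XOR 10 = 3 < 9 — winning move (to 3).
That gives 3 winning moves.

3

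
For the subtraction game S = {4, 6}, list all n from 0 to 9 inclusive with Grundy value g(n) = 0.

0, 1, 2, 3

Compute g(0), g(1), … for moves {4, 6}:
g(0) = mex{} = 0
g(1) = mex{} = 0
g(2) = mex{} = 0
g(3) = mex{} = 0
g(4) = mex{0} = 1
g(5) = mex{0} = 1
g(6) = mex{0} = 1
g(7) = mex{0} = 1
g(8) = mex{0,1} = 2
g(9) = mex{0,1} = 2
The P-positions (g = 0) in 0..9 are 0, 1, 2, 3.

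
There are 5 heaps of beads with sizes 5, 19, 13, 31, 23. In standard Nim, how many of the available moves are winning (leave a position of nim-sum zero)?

3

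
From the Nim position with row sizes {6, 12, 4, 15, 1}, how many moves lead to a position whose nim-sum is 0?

Nim-sum: 6 ⊕ 12 ⊕ 4 ⊕ 15 ⊕ 1 = 0.
The nim-sum is already 0, so every move leaves a nonzero nim-sum — there are no winning moves.

0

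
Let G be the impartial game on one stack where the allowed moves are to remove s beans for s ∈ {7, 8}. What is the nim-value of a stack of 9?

1

Compute g(0), g(1), … for moves {7, 8}:
k:     0  1  2  3  4  5  6  7  8  9
g(k):  0  0  0  0  0  0  0  1  1  1
So g(9) = 1.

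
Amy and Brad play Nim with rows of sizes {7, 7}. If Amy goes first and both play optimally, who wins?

Brad wins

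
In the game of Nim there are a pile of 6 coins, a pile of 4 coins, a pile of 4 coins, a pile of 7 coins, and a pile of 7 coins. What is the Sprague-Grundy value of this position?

6

Nim-sum: 6 XOR 4 XOR 4 XOR 7 XOR 7 = 6.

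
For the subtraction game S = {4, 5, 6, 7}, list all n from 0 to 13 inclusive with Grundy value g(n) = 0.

0, 1, 2, 3, 11, 12, 13

Build the Grundy sequence with g(k) = mex{g(k−s) : s ∈ {4, 5, 6, 7}, s ≤ k}:
g(0) = mex{} = 0
g(1) = mex{} = 0
g(2) = mex{} = 0
g(3) = mex{} = 0
g(4) = mex{0} = 1
g(5) = mex{0} = 1
g(6) = mex{0} = 1
g(7) = mex{0} = 1
g(8) = mex{0,1} = 2
g(9) = mex{0,1} = 2
g(10) = mex{0,1} = 2
g(11) = mex{1} = 0
g(12) = mex{1,2} = 0
g(13) = mex{1,2} = 0
The P-positions (g = 0) in 0..13 are 0, 1, 2, 3, 11, 12, 13.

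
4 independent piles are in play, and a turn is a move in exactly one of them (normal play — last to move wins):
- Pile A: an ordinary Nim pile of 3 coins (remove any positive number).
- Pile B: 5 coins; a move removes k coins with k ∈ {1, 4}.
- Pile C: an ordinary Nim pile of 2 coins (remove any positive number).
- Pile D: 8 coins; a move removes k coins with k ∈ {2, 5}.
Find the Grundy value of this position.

Pile A is a plain Nim pile of size 3, so its Grundy value is 3.
Build the Grundy sequence for pile B with g(k) = mex{g(k−s) : s ∈ {1, 4}, s ≤ k}:
k:     0  1  2  3  4  5
g(k):  0  1  0  1  2  0
So g(5) = 0.
Pile C is a plain Nim pile of size 2, so its Grundy value is 2.
Build the Grundy sequence for pile D with g(k) = mex{g(k−s) : s ∈ {2, 5}, s ≤ k}:
k:     0  1  2  3  4  5  6  7  8
g(k):  0  0  1  1  0  2  1  0  0
So g(8) = 0.
By the Sprague-Grundy theorem, the Grundy value of a sum of independent games is the XOR of the component values.
Combined value = 3 ⊕ 0 ⊕ 2 ⊕ 0 = 1.

1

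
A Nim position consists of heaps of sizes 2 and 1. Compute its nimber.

Compute the nim-sum pairwise:
2 ⊕ 1 = 3

3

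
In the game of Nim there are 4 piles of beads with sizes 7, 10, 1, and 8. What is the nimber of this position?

4

Write each in binary and XOR column by column:
  0111  (7)
  1010  (10)
  0001  (1)
  1000  (8)
  ----
  0100  (4)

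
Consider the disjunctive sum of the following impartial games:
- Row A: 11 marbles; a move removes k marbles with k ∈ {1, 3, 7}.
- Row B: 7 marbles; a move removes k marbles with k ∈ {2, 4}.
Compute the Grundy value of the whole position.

Build the Grundy sequence for row A with g(k) = mex{g(k−s) : s ∈ {1, 3, 7}, s ≤ k}:
g(0) = mex{} = 0
g(1) = mex{0} = 1
g(2) = mex{1} = 0
g(3) = mex{0} = 1
g(4) = mex{1} = 0
g(5) = mex{0} = 1
g(6) = mex{1} = 0
g(7) = mex{0} = 1
g(8) = mex{1} = 0
g(9) = mex{0} = 1
g(10) = mex{1} = 0
g(11) = mex{0} = 1
So g(11) = 1.
Grundy values for row B (subtraction set {2, 4}):
k:     0  1  2  3  4  5  6  7
g(k):  0  0  1  1  2  2  0  0
So g(7) = 0.
By the Sprague-Grundy theorem, the Grundy value of a sum of independent games is the XOR of the component values.
Combined value = 1 XOR 0 = 1.

1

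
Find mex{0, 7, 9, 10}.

1

0 is in the set but 1 is not, so the mex is 1.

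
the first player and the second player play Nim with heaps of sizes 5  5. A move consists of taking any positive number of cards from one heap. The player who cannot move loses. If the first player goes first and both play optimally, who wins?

the second player wins

Compute the nim-sum pairwise:
5 ⊕ 5 = 0
The nim-sum is 0, so this is a P-position: the player to move is in a losing position under optimal play; the first player is about to move from it and so loses — the second player wins.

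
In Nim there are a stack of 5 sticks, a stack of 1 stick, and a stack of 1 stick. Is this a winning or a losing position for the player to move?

Winning position

In binary:
  101  (5)
  001  (1)
  001  (1)
  ---
  101  (5)
The nim-sum is 5 ≠ 0, so this is an N-position: the player to move can win.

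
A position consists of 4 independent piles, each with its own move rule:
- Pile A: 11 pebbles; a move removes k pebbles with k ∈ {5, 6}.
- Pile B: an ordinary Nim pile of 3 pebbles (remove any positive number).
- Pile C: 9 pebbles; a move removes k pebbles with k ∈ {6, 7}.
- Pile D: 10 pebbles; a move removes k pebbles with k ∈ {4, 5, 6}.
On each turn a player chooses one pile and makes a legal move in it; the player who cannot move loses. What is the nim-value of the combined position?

2

Grundy values for pile A (subtraction set {5, 6}):
g(0) = mex{} = 0
g(1) = mex{} = 0
g(2) = mex{} = 0
g(3) = mex{} = 0
g(4) = mex{} = 0
g(5) = mex{0} = 1
g(6) = mex{0} = 1
g(7) = mex{0} = 1
g(8) = mex{0} = 1
g(9) = mex{0} = 1
g(10) = mex{0,1} = 2
g(11) = mex{1} = 0
So g(11) = 0.
Pile B is a plain Nim pile of size 3, so its Grundy value is 3.
Grundy values for pile C (subtraction set {6, 7}):
k:     0  1  2  3  4  5  6  7  8  9
g(k):  0  0  0  0  0  0  1  1  1  1
So g(9) = 1.
Grundy values for pile D (subtraction set {4, 5, 6}):
g(0) = mex{} = 0
g(1) = mex{} = 0
g(2) = mex{} = 0
g(3) = mex{} = 0
g(4) = mex{0} = 1
g(5) = mex{0} = 1
g(6) = mex{0} = 1
g(7) = mex{0} = 1
g(8) = mex{0,1} = 2
g(9) = mex{0,1} = 2
g(10) = mex{1} = 0
So g(10) = 0.
By the Sprague-Grundy theorem, the Grundy value of a sum of independent games is the XOR of the component values.
Combined value = 0 XOR 3 XOR 1 XOR 0 = 2.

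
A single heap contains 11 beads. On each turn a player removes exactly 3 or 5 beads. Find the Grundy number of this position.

Build the Grundy sequence with g(k) = mex{g(k−s) : s ∈ {3, 5}, s ≤ k}:
g(0) = mex{} = 0
g(1) = mex{} = 0
g(2) = mex{} = 0
g(3) = mex{0} = 1
g(4) = mex{0} = 1
g(5) = mex{0} = 1
g(6) = mex{0,1} = 2
g(7) = mex{0,1} = 2
g(8) = mex{1} = 0
g(9) = mex{1,2} = 0
g(10) = mex{1,2} = 0
g(11) = mex{0,2} = 1
So g(11) = 1.

1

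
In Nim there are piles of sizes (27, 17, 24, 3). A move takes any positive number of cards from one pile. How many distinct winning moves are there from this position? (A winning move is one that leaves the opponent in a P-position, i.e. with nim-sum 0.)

3

Bitwise XOR of the heap sizes:
  11011  (27)
  10001  (17)
  11000  (24)
  00011  (3)
  -----
  10001  (17)
The overall nim-sum is X = 17. A pile of size p has a winning move iff p XOR X < p (reduce it to p XOR X).
  27: 27 XOR 17 = 10 < 27 — winning move (to 10).
  17: 17 XOR 17 = 0 < 17 — winning move (to 0).
  24: 24 XOR 17 = 9 < 24 — winning move (to 9).
  3: 3 XOR 17 = 18 ≥ 3 — no move.
That gives 3 winning moves.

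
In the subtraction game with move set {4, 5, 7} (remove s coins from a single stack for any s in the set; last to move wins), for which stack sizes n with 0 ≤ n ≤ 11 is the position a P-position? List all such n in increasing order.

0, 1, 2, 3, 11

Build the Grundy sequence with g(k) = mex{g(k−s) : s ∈ {4, 5, 7}, s ≤ k}:
k:     0  1  2  3  4  5  6  7  8  9 10 11
g(k):  0  0  0  0  1  1  1  1  2  2  2  0
The P-positions (g = 0) in 0..11 are 0, 1, 2, 3, 11.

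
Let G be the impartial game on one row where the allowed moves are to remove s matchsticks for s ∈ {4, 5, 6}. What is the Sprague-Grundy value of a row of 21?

0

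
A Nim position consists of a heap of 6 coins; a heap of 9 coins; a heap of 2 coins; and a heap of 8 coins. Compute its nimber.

5

Nim-sum: 6 ⊕ 9 ⊕ 2 ⊕ 8 = 5.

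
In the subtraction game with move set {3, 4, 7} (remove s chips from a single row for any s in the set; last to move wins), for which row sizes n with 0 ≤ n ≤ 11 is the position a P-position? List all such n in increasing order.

Grundy values for subtraction set {3, 4, 7}:
g(0) = mex{} = 0
g(1) = mex{} = 0
g(2) = mex{} = 0
g(3) = mex{0} = 1
g(4) = mex{0} = 1
g(5) = mex{0} = 1
g(6) = mex{0,1} = 2
g(7) = mex{0,1} = 2
g(8) = mex{0,1} = 2
g(9) = mex{0,1,2} = 3
g(10) = mex{1,2} = 0
g(11) = mex{1,2} = 0
The P-positions (g = 0) in 0..11 are 0, 1, 2, 10, 11.

0, 1, 2, 10, 11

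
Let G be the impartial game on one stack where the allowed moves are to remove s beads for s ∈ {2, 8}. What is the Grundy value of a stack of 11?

0

Compute g(0), g(1), … for moves {2, 8}:
g(0) = mex{} = 0
g(1) = mex{} = 0
g(2) = mex{0} = 1
g(3) = mex{0} = 1
g(4) = mex{1} = 0
g(5) = mex{1} = 0
g(6) = mex{0} = 1
g(7) = mex{0} = 1
g(8) = mex{0,1} = 2
g(9) = mex{0,1} = 2
g(10) = mex{1,2} = 0
g(11) = mex{1,2} = 0
So g(11) = 0.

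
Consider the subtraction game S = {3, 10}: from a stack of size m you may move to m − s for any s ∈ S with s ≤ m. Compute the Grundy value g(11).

Compute g(0), g(1), … for moves {3, 10}:
k:     0  1  2  3  4  5  6  7  8  9 10 11
g(k):  0  0  0  1  1  1  0  0  0  1  1  1
So g(11) = 1.

1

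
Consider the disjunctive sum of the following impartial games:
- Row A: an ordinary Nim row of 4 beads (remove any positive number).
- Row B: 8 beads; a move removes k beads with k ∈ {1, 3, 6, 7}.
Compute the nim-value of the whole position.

Row A is a plain Nim row of size 4, so its Grundy value is 4.
Grundy values for row B (subtraction set {1, 3, 6, 7}):
g(0) = mex{} = 0
g(1) = mex{0} = 1
g(2) = mex{1} = 0
g(3) = mex{0} = 1
g(4) = mex{1} = 0
g(5) = mex{0} = 1
g(6) = mex{0,1} = 2
g(7) = mex{0,1,2} = 3
g(8) = mex{0,1,3} = 2
So g(8) = 2.
By the Sprague-Grundy theorem, the Grundy value of a sum of independent games is the XOR of the component values.
Combined value = 4 XOR 2 = 6.

6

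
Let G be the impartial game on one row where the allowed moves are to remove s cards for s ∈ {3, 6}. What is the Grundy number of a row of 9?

Compute g(0), g(1), … for moves {3, 6}:
k:     0  1  2  3  4  5  6  7  8  9
g(k):  0  0  0  1  1  1  2  2  2  0
So g(9) = 0.

0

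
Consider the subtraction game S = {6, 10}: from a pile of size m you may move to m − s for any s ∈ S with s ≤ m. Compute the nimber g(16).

0

Compute g(0), g(1), … for moves {6, 10}:
k:     0  1  2  3  4  5  6  7  8  9 10 11 12 13 14 15 16
g(k):  0  0  0  0  0  0  1  1  1  1  1  1  2  2  2  2  0
So g(16) = 0.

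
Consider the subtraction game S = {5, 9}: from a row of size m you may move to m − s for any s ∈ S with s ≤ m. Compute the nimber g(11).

Grundy values for subtraction set {5, 9}:
k:     0  1  2  3  4  5  6  7  8  9 10 11
g(k):  0  0  0  0  0  1  1  1  1  1  2  2
So g(11) = 2.

2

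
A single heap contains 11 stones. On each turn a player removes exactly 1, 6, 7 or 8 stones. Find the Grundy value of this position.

3

Build the Grundy sequence with g(k) = mex{g(k−s) : s ∈ {1, 6, 7, 8}, s ≤ k}:
g(0) = mex{} = 0
g(1) = mex{0} = 1
g(2) = mex{1} = 0
g(3) = mex{0} = 1
g(4) = mex{1} = 0
g(5) = mex{0} = 1
g(6) = mex{0,1} = 2
g(7) = mex{0,1,2} = 3
g(8) = mex{0,1,3} = 2
g(9) = mex{0,1,2} = 3
g(10) = mex{0,1,3} = 2
g(11) = mex{0,1,2} = 3
So g(11) = 3.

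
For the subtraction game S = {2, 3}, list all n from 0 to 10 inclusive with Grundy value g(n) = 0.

0, 1, 5, 6, 10

Compute g(0), g(1), … for moves {2, 3}:
g(0) = mex{} = 0
g(1) = mex{} = 0
g(2) = mex{0} = 1
g(3) = mex{0} = 1
g(4) = mex{0,1} = 2
g(5) = mex{1} = 0
g(6) = mex{1,2} = 0
g(7) = mex{0,2} = 1
g(8) = mex{0} = 1
g(9) = mex{0,1} = 2
g(10) = mex{1} = 0
The P-positions (g = 0) in 0..10 are 0, 1, 5, 6, 10.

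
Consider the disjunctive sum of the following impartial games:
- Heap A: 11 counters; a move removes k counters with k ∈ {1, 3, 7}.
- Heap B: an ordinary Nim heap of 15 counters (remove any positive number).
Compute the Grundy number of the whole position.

14

For heap A, compute g(0), g(1), … with moves {1, 3, 7}:
g(0) = mex{} = 0
g(1) = mex{0} = 1
g(2) = mex{1} = 0
g(3) = mex{0} = 1
g(4) = mex{1} = 0
g(5) = mex{0} = 1
g(6) = mex{1} = 0
g(7) = mex{0} = 1
g(8) = mex{1} = 0
g(9) = mex{0} = 1
g(10) = mex{1} = 0
g(11) = mex{0} = 1
So g(11) = 1.
Heap B is a plain Nim heap of size 15, so its Grundy value is 15.
The value of a disjunctive sum is the nim-sum of the parts.
Combined value = 1 XOR 15 = 14.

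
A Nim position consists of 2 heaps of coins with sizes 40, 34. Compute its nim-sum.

10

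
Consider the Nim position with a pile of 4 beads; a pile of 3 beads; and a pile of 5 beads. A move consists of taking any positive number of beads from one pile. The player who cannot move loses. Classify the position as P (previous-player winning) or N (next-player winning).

Write each in binary and XOR column by column:
  100  (4)
  011  (3)
  101  (5)
  ---
  010  (2)
The nim-sum is 2 ≠ 0, so this is an N-position: the player to move can win.

N-position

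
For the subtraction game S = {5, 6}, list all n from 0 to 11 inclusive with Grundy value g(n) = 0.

0, 1, 2, 3, 4, 11

Compute g(0), g(1), … for moves {5, 6}:
g(0) = mex{} = 0
g(1) = mex{} = 0
g(2) = mex{} = 0
g(3) = mex{} = 0
g(4) = mex{} = 0
g(5) = mex{0} = 1
g(6) = mex{0} = 1
g(7) = mex{0} = 1
g(8) = mex{0} = 1
g(9) = mex{0} = 1
g(10) = mex{0,1} = 2
g(11) = mex{1} = 0
The P-positions (g = 0) in 0..11 are 0, 1, 2, 3, 4, 11.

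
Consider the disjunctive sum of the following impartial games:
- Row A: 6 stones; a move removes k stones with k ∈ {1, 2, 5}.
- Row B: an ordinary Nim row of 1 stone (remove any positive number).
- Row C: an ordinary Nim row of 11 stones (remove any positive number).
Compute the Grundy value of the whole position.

10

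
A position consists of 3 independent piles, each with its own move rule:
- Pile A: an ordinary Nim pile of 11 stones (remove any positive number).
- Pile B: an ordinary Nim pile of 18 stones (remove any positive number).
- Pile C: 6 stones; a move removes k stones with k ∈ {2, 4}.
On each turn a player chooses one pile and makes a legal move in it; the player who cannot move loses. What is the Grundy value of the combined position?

25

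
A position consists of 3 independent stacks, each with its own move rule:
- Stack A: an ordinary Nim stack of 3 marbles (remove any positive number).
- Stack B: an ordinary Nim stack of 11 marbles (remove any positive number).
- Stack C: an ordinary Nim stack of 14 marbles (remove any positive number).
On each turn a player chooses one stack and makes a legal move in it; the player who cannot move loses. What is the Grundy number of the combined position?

Stack A is a plain Nim stack of size 3, so its Grundy value is 3.
Stack B is a plain Nim stack of size 11, so its Grundy value is 11.
Stack C is a plain Nim stack of size 14, so its Grundy value is 14.
By the Sprague-Grundy theorem, the Grundy value of a sum of independent games is the XOR of the component values.
Combined value = 3 ⊕ 11 ⊕ 14 = 6.

6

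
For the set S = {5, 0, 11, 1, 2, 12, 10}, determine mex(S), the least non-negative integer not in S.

3

The values 0, 1, 2 are all present; 3 is the first non-negative integer missing from the set.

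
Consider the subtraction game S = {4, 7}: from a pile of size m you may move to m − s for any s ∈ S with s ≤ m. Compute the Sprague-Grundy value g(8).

Grundy values for subtraction set {4, 7}:
k:     0  1  2  3  4  5  6  7  8
g(k):  0  0  0  0  1  1  1  1  2
So g(8) = 2.

2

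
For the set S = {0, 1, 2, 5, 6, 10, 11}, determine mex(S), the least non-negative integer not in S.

3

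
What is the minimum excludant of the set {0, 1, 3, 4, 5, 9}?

2

The values 0, 1 are all present; 2 is the first non-negative integer missing from the set.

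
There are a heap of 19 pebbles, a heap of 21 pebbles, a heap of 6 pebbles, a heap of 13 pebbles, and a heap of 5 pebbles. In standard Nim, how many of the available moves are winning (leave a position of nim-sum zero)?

1

Bitwise XOR of the heap sizes:
  10011  (19)
  10101  (21)
  00110  (6)
  01101  (13)
  00101  (5)
  -----
  01000  (8)
The overall nim-sum is X = 8. A heap of size p has a winning move iff p XOR X < p (reduce it to p XOR X).
  19: 19 XOR 8 = 27 ≥ 19 — no move.
  21: 21 XOR 8 = 29 ≥ 21 — no move.
  6: 6 XOR 8 = 14 ≥ 6 — no move.
  13: 13 XOR 8 = 5 < 13 — winning move (to 5).
  5: 5 XOR 8 = 13 ≥ 5 — no move.
That gives 1 winning move.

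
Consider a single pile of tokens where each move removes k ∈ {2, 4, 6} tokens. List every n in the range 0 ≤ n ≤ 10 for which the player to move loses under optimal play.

0, 1, 8, 9

Grundy values for subtraction set {2, 4, 6}:
g(0) = mex{} = 0
g(1) = mex{} = 0
g(2) = mex{0} = 1
g(3) = mex{0} = 1
g(4) = mex{0,1} = 2
g(5) = mex{0,1} = 2
g(6) = mex{0,1,2} = 3
g(7) = mex{0,1,2} = 3
g(8) = mex{1,2,3} = 0
g(9) = mex{1,2,3} = 0
g(10) = mex{0,2,3} = 1
The P-positions (g = 0) in 0..10 are 0, 1, 8, 9.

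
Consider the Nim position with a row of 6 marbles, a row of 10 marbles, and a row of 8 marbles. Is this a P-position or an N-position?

Bitwise XOR of the heap sizes:
  0110  (6)
  1010  (10)
  1000  (8)
  ----
  0100  (4)
The nim-sum is 4 ≠ 0, so this is an N-position: the player to move can win.

N-position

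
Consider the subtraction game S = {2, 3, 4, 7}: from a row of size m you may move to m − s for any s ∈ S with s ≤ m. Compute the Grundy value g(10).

2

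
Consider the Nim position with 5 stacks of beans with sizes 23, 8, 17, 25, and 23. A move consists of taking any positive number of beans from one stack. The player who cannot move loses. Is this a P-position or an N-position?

P-position

Bitwise XOR of the heap sizes:
  10111  (23)
  01000  (8)
  10001  (17)
  11001  (25)
  10111  (23)
  -----
  00000  (0)
The nim-sum is 0, so this is a P-position: the player to move is in a losing position under optimal play.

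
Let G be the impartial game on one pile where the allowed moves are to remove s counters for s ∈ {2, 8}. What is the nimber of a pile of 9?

2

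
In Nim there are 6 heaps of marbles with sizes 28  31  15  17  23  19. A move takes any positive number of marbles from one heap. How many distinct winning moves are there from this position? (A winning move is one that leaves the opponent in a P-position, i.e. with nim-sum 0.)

Nim-sum: 28 ⊕ 31 ⊕ 15 ⊕ 17 ⊕ 23 ⊕ 19 = 25.
The overall nim-sum is X = 25. A heap of size p has a winning move iff p XOR X < p (reduce it to p XOR X).
  28: 28 XOR 25 = 5 < 28 — winning move (to 5).
  31: 31 XOR 25 = 6 < 31 — winning move (to 6).
  15: 15 XOR 25 = 22 ≥ 15 — no move.
  17: 17 XOR 25 = 8 < 17 — winning move (to 8).
  23: 23 XOR 25 = 14 < 23 — winning move (to 14).
  19: 19 XOR 25 = 10 < 19 — winning move (to 10).
That gives 5 winning moves.

5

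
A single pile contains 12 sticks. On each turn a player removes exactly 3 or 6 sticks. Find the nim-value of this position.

1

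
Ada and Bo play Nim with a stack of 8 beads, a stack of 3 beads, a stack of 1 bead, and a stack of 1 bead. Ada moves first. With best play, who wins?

Ada wins

Compute the nim-sum pairwise:
8 ⊕ 3 = 11
11 ⊕ 1 = 10
10 ⊕ 1 = 11
The nim-sum is 11 ≠ 0, so this is an N-position: the player to move can win; Ada has a winning move.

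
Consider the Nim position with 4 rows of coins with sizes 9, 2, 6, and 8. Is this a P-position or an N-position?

N-position

Compute the nim-sum pairwise:
9 XOR 2 = 11
11 XOR 6 = 13
13 XOR 8 = 5
The nim-sum is 5 ≠ 0, so this is an N-position: the player to move can win.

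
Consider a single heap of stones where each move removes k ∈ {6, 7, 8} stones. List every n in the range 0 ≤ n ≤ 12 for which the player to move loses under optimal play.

0, 1, 2, 3, 4, 5

Grundy values for subtraction set {6, 7, 8}:
g(0) = mex{} = 0
g(1) = mex{} = 0
g(2) = mex{} = 0
g(3) = mex{} = 0
g(4) = mex{} = 0
g(5) = mex{} = 0
g(6) = mex{0} = 1
g(7) = mex{0} = 1
g(8) = mex{0} = 1
g(9) = mex{0} = 1
g(10) = mex{0} = 1
g(11) = mex{0} = 1
g(12) = mex{0,1} = 2
The P-positions (g = 0) in 0..12 are 0, 1, 2, 3, 4, 5.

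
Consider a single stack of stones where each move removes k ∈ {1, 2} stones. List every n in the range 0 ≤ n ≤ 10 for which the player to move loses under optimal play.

0, 3, 6, 9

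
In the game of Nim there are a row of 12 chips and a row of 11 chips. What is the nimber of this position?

Nim-sum: 12 ⊕ 11 = 7.

7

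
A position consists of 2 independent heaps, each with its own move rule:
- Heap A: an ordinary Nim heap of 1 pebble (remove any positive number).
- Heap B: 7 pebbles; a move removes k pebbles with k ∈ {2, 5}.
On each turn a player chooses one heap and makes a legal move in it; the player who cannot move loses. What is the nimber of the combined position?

1

Heap A is a plain Nim heap of size 1, so its Grundy value is 1.
For heap B, compute g(0), g(1), … with moves {2, 5}:
g(0) = mex{} = 0
g(1) = mex{} = 0
g(2) = mex{0} = 1
g(3) = mex{0} = 1
g(4) = mex{1} = 0
g(5) = mex{0,1} = 2
g(6) = mex{0} = 1
g(7) = mex{1,2} = 0
So g(7) = 0.
By the Sprague-Grundy theorem, the Grundy value of a sum of independent games is the XOR of the component values.
Combined value = 1 XOR 0 = 1.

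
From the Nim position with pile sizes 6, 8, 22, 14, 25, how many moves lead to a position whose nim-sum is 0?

In binary:
  00110  (6)
  01000  (8)
  10110  (22)
  01110  (14)
  11001  (25)
  -----
  01111  (15)
The overall nim-sum is X = 15. A pile of size p has a winning move iff p XOR X < p (reduce it to p XOR X).
  6: 6 XOR 15 = 9 ≥ 6 — no move.
  8: 8 XOR 15 = 7 < 8 — winning move (to 7).
  22: 22 XOR 15 = 25 ≥ 22 — no move.
  14: 14 XOR 15 = 1 < 14 — winning move (to 1).
  25: 25 XOR 15 = 22 < 25 — winning move (to 22).
That gives 3 winning moves.

3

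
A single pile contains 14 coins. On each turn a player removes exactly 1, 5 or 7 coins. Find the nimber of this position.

0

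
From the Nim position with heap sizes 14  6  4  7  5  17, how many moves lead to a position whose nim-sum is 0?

1

Nim-sum: 14 XOR 6 XOR 4 XOR 7 XOR 5 XOR 17 = 31.
The overall nim-sum is X = 31. A heap of size p has a winning move iff p XOR X < p (reduce it to p XOR X).
  14: 14 XOR 31 = 17 ≥ 14 — no move.
  6: 6 XOR 31 = 25 ≥ 6 — no move.
  4: 4 XOR 31 = 27 ≥ 4 — no move.
  7: 7 XOR 31 = 24 ≥ 7 — no move.
  5: 5 XOR 31 = 26 ≥ 5 — no move.
  17: 17 XOR 31 = 14 < 17 — winning move (to 14).
That gives 1 winning move.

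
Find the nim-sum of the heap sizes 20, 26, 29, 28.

Nim-sum: 20 ^ 26 ^ 29 ^ 28 = 15.

15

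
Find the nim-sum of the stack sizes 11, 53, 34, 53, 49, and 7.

31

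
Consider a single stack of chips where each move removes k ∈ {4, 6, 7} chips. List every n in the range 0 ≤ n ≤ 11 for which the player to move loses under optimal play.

0, 1, 2, 3, 11

Build the Grundy sequence with g(k) = mex{g(k−s) : s ∈ {4, 6, 7}, s ≤ k}:
k:     0  1  2  3  4  5  6  7  8  9 10 11
g(k):  0  0  0  0  1  1  1  1  2  2  2  0
The P-positions (g = 0) in 0..11 are 0, 1, 2, 3, 11.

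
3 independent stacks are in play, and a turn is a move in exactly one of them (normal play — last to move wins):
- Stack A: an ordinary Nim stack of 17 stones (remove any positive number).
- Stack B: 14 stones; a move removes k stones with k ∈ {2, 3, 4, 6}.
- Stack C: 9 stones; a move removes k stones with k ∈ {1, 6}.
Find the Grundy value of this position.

Stack A is a plain Nim stack of size 17, so its Grundy value is 17.
For stack B, compute g(0), g(1), … with moves {2, 3, 4, 6}:
g(0) = mex{} = 0
g(1) = mex{} = 0
g(2) = mex{0} = 1
g(3) = mex{0} = 1
g(4) = mex{0,1} = 2
g(5) = mex{0,1} = 2
g(6) = mex{0,1,2} = 3
g(7) = mex{0,1,2} = 3
g(8) = mex{1,2,3} = 0
g(9) = mex{1,2,3} = 0
g(10) = mex{0,2,3} = 1
g(11) = mex{0,2,3} = 1
g(12) = mex{0,1,3} = 2
g(13) = mex{0,1,3} = 2
g(14) = mex{0,1,2} = 3
So g(14) = 3.
Grundy values for stack C (subtraction set {1, 6}):
g(0) = mex{} = 0
g(1) = mex{0} = 1
g(2) = mex{1} = 0
g(3) = mex{0} = 1
g(4) = mex{1} = 0
g(5) = mex{0} = 1
g(6) = mex{0,1} = 2
g(7) = mex{1,2} = 0
g(8) = mex{0} = 1
g(9) = mex{1} = 0
So g(9) = 0.
The value of a disjunctive sum is the nim-sum of the parts.
Combined value = 17 ⊕ 3 ⊕ 0 = 18.

18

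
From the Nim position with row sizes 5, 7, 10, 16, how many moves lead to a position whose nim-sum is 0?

1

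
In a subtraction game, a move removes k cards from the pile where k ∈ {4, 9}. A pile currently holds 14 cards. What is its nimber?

0

Grundy values for subtraction set {4, 9}:
g(0) = mex{} = 0
g(1) = mex{} = 0
g(2) = mex{} = 0
g(3) = mex{} = 0
g(4) = mex{0} = 1
g(5) = mex{0} = 1
g(6) = mex{0} = 1
g(7) = mex{0} = 1
g(8) = mex{1} = 0
g(9) = mex{0,1} = 2
g(10) = mex{0,1} = 2
g(11) = mex{0,1} = 2
g(12) = mex{0} = 1
g(13) = mex{1,2} = 0
g(14) = mex{1,2} = 0
So g(14) = 0.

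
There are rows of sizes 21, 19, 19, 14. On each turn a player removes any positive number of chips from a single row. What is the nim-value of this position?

Compute the nim-sum pairwise:
21 ⊕ 19 = 6
6 ⊕ 19 = 21
21 ⊕ 14 = 27

27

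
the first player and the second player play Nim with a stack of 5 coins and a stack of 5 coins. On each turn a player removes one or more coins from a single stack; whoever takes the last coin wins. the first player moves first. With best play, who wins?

Nim-sum: 5 ⊕ 5 = 0.
The nim-sum is 0, so this is a P-position: the player to move is in a losing position under optimal play; the first player is about to move from it and so loses — the second player wins.

the second player wins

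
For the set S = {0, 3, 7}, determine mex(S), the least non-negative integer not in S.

0 is in the set but 1 is not, so the mex is 1.

1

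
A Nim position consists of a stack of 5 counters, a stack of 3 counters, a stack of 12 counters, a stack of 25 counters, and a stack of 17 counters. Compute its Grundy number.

Nim-sum: 5 ⊕ 3 ⊕ 12 ⊕ 25 ⊕ 17 = 2.

2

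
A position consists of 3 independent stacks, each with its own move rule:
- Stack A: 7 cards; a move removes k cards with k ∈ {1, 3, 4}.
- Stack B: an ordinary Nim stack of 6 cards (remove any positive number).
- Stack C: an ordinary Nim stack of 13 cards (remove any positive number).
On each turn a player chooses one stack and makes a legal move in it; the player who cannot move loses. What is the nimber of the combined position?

Build the Grundy sequence for stack A with g(k) = mex{g(k−s) : s ∈ {1, 3, 4}, s ≤ k}:
k:     0  1  2  3  4  5  6  7
g(k):  0  1  0  1  2  3  2  0
So g(7) = 0.
Stack B is a plain Nim stack of size 6, so its Grundy value is 6.
Stack C is a plain Nim stack of size 13, so its Grundy value is 13.
By the Sprague-Grundy theorem, the Grundy value of a sum of independent games is the XOR of the component values.
Combined value = 0 ⊕ 6 ⊕ 13 = 11.

11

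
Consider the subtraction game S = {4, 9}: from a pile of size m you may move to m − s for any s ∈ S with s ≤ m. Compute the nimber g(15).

Grundy values for subtraction set {4, 9}:
k:     0  1  2  3  4  5  6  7  8  9 10 11 12 13 14 15
g(k):  0  0  0  0  1  1  1  1  0  2  2  2  1  0  0  0
So g(15) = 0.

0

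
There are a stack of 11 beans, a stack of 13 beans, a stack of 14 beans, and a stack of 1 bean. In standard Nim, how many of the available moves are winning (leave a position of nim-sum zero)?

3

Compute the nim-sum pairwise:
11 ^ 13 = 6
6 ^ 14 = 8
8 ^ 1 = 9
The overall nim-sum is X = 9. A stack of size p has a winning move iff p XOR X < p (reduce it to p XOR X).
  11: 11 XOR 9 = 2 < 11 — winning move (to 2).
  13: 13 XOR 9 = 4 < 13 — winning move (to 4).
  14: 14 XOR 9 = 7 < 14 — winning move (to 7).
  1: 1 XOR 9 = 8 ≥ 1 — no move.
That gives 3 winning moves.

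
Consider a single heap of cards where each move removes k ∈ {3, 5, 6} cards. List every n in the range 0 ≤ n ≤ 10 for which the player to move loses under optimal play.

0, 1, 2, 9, 10

Grundy values for subtraction set {3, 5, 6}:
k:     0  1  2  3  4  5  6  7  8  9 10
g(k):  0  0  0  1  1  1  2  2  2  0  0
The P-positions (g = 0) in 0..10 are 0, 1, 2, 9, 10.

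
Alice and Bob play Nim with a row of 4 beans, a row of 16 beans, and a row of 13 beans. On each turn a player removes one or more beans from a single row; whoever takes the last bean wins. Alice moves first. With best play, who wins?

Compute the nim-sum pairwise:
4 XOR 16 = 20
20 XOR 13 = 25
The nim-sum is 25 ≠ 0, so this is an N-position: the player to move can win; Alice has a winning move.

Alice wins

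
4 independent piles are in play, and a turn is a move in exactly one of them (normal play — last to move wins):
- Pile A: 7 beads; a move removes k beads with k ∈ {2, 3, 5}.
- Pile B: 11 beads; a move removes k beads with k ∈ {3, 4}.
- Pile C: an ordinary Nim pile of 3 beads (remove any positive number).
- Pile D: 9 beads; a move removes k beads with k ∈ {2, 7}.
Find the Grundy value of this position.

2

For pile A, compute g(0), g(1), … with moves {2, 3, 5}:
k:     0  1  2  3  4  5  6  7
g(k):  0  0  1  1  2  2  3  0
So g(7) = 0.
For pile B, compute g(0), g(1), … with moves {3, 4}:
g(0) = mex{} = 0
g(1) = mex{} = 0
g(2) = mex{} = 0
g(3) = mex{0} = 1
g(4) = mex{0} = 1
g(5) = mex{0} = 1
g(6) = mex{0,1} = 2
g(7) = mex{1} = 0
g(8) = mex{1} = 0
g(9) = mex{1,2} = 0
g(10) = mex{0,2} = 1
g(11) = mex{0} = 1
So g(11) = 1.
Pile C is a plain Nim pile of size 3, so its Grundy value is 3.
For pile D, compute g(0), g(1), … with moves {2, 7}:
g(0) = mex{} = 0
g(1) = mex{} = 0
g(2) = mex{0} = 1
g(3) = mex{0} = 1
g(4) = mex{1} = 0
g(5) = mex{1} = 0
g(6) = mex{0} = 1
g(7) = mex{0} = 1
g(8) = mex{0,1} = 2
g(9) = mex{1} = 0
So g(9) = 0.
The value of a disjunctive sum is the nim-sum of the parts.
Combined value = 0 ⊕ 1 ⊕ 3 ⊕ 0 = 2.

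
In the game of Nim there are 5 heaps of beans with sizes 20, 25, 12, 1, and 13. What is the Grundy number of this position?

13

In binary:
  10100  (20)
  11001  (25)
  01100  (12)
  00001  (1)
  01101  (13)
  -----
  01101  (13)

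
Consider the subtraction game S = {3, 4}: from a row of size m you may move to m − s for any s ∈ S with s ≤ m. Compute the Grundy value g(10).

Grundy values for subtraction set {3, 4}:
k:     0  1  2  3  4  5  6  7  8  9 10
g(k):  0  0  0  1  1  1  2  0  0  0  1
So g(10) = 1.

1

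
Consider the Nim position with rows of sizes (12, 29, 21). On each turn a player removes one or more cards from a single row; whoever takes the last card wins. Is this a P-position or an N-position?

N-position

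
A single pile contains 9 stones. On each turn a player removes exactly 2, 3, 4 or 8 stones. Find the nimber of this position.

1

Grundy values for subtraction set {2, 3, 4, 8}:
k:     0  1  2  3  4  5  6  7  8  9
g(k):  0  0  1  1  2  2  0  0  1  1
So g(9) = 1.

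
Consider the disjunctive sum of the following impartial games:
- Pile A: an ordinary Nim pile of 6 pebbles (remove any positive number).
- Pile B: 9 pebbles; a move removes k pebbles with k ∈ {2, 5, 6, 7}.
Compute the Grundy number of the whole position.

4

Pile A is a plain Nim pile of size 6, so its Grundy value is 6.
Grundy values for pile B (subtraction set {2, 5, 6, 7}):
k:     0  1  2  3  4  5  6  7  8  9
g(k):  0  0  1  1  0  2  1  3  2  2
So g(9) = 2.
By the Sprague-Grundy theorem, the Grundy value of a sum of independent games is the XOR of the component values.
Combined value = 6 ⊕ 2 = 4.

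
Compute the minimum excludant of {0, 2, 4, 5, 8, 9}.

0 is in the set but 1 is not, so the mex is 1.

1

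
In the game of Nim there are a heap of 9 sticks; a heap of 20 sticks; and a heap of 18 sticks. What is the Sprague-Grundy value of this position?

Nim-sum: 9 ⊕ 20 ⊕ 18 = 15.

15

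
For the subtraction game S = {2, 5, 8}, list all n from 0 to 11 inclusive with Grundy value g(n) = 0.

0, 1, 4, 7, 10, 11

Compute g(0), g(1), … for moves {2, 5, 8}:
g(0) = mex{} = 0
g(1) = mex{} = 0
g(2) = mex{0} = 1
g(3) = mex{0} = 1
g(4) = mex{1} = 0
g(5) = mex{0,1} = 2
g(6) = mex{0} = 1
g(7) = mex{1,2} = 0
g(8) = mex{0,1} = 2
g(9) = mex{0} = 1
g(10) = mex{1,2} = 0
g(11) = mex{1} = 0
The P-positions (g = 0) in 0..11 are 0, 1, 4, 7, 10, 11.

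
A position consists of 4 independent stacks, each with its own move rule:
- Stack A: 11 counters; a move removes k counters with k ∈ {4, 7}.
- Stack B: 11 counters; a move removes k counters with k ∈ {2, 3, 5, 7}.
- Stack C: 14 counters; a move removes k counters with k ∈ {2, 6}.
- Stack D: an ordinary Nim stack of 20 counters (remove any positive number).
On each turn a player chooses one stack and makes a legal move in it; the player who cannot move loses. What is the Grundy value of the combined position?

Build the Grundy sequence for stack A with g(k) = mex{g(k−s) : s ∈ {4, 7}, s ≤ k}:
g(0) = mex{} = 0
g(1) = mex{} = 0
g(2) = mex{} = 0
g(3) = mex{} = 0
g(4) = mex{0} = 1
g(5) = mex{0} = 1
g(6) = mex{0} = 1
g(7) = mex{0} = 1
g(8) = mex{0,1} = 2
g(9) = mex{0,1} = 2
g(10) = mex{0,1} = 2
g(11) = mex{1} = 0
So g(11) = 0.
Build the Grundy sequence for stack B with g(k) = mex{g(k−s) : s ∈ {2, 3, 5, 7}, s ≤ k}:
g(0) = mex{} = 0
g(1) = mex{} = 0
g(2) = mex{0} = 1
g(3) = mex{0} = 1
g(4) = mex{0,1} = 2
g(5) = mex{0,1} = 2
g(6) = mex{0,1,2} = 3
g(7) = mex{0,1,2} = 3
g(8) = mex{0,1,2,3} = 4
g(9) = mex{1,2,3} = 0
g(10) = mex{1,2,3,4} = 0
g(11) = mex{0,2,3,4} = 1
So g(11) = 1.
Build the Grundy sequence for stack C with g(k) = mex{g(k−s) : s ∈ {2, 6}, s ≤ k}:
g(0) = mex{} = 0
g(1) = mex{} = 0
g(2) = mex{0} = 1
g(3) = mex{0} = 1
g(4) = mex{1} = 0
g(5) = mex{1} = 0
g(6) = mex{0} = 1
g(7) = mex{0} = 1
g(8) = mex{1} = 0
g(9) = mex{1} = 0
g(10) = mex{0} = 1
g(11) = mex{0} = 1
g(12) = mex{1} = 0
g(13) = mex{1} = 0
g(14) = mex{0} = 1
So g(14) = 1.
Stack D is a plain Nim stack of size 20, so its Grundy value is 20.
The value of a disjunctive sum is the nim-sum of the parts.
Combined value = 0 XOR 1 XOR 1 XOR 20 = 20.

20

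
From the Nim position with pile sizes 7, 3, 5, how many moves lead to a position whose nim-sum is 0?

Bitwise XOR of the heap sizes:
  111  (7)
  011  (3)
  101  (5)
  ---
  001  (1)
The overall nim-sum is X = 1. A pile of size p has a winning move iff p XOR X < p (reduce it to p XOR X).
  7: 7 XOR 1 = 6 < 7 — winning move (to 6).
  3: 3 XOR 1 = 2 < 3 — winning move (to 2).
  5: 5 XOR 1 = 4 < 5 — winning move (to 4).
That gives 3 winning moves.

3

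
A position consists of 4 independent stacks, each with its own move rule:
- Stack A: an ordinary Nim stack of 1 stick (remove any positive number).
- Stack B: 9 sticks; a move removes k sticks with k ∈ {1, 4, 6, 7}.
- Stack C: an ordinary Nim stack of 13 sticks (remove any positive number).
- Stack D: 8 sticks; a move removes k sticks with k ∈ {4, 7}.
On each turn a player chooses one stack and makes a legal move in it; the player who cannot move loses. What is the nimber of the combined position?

12

Stack A is a plain Nim stack of size 1, so its Grundy value is 1.
Build the Grundy sequence for stack B with g(k) = mex{g(k−s) : s ∈ {1, 4, 6, 7}, s ≤ k}:
g(0) = mex{} = 0
g(1) = mex{0} = 1
g(2) = mex{1} = 0
g(3) = mex{0} = 1
g(4) = mex{0,1} = 2
g(5) = mex{1,2} = 0
g(6) = mex{0} = 1
g(7) = mex{0,1} = 2
g(8) = mex{0,1,2} = 3
g(9) = mex{0,1,3} = 2
So g(9) = 2.
Stack C is a plain Nim stack of size 13, so its Grundy value is 13.
Grundy values for stack D (subtraction set {4, 7}):
g(0) = mex{} = 0
g(1) = mex{} = 0
g(2) = mex{} = 0
g(3) = mex{} = 0
g(4) = mex{0} = 1
g(5) = mex{0} = 1
g(6) = mex{0} = 1
g(7) = mex{0} = 1
g(8) = mex{0,1} = 2
So g(8) = 2.
By the Sprague-Grundy theorem, the Grundy value of a sum of independent games is the XOR of the component values.
Combined value = 1 XOR 2 XOR 13 XOR 2 = 12.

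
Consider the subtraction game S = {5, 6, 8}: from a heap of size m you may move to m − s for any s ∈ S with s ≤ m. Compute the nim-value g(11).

2

Grundy values for subtraction set {5, 6, 8}:
g(0) = mex{} = 0
g(1) = mex{} = 0
g(2) = mex{} = 0
g(3) = mex{} = 0
g(4) = mex{} = 0
g(5) = mex{0} = 1
g(6) = mex{0} = 1
g(7) = mex{0} = 1
g(8) = mex{0} = 1
g(9) = mex{0} = 1
g(10) = mex{0,1} = 2
g(11) = mex{0,1} = 2
So g(11) = 2.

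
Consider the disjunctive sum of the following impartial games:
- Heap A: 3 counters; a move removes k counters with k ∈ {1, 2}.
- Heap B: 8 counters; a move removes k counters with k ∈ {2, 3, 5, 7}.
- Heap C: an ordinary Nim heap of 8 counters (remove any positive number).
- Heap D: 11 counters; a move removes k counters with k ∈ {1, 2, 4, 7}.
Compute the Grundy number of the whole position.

14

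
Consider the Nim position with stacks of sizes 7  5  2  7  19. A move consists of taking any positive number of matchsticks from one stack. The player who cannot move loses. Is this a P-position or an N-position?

N-position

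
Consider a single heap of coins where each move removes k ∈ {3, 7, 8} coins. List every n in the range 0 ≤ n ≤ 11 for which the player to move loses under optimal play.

Compute g(0), g(1), … for moves {3, 7, 8}:
k:     0  1  2  3  4  5  6  7  8  9 10 11
g(k):  0  0  0  1  1  1  0  2  2  1  3  0
The P-positions (g = 0) in 0..11 are 0, 1, 2, 6, 11.

0, 1, 2, 6, 11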